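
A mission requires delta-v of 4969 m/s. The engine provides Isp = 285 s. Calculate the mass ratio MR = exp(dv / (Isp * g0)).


Ve = 285 * 9.81 = 2795.85 m/s
MR = exp(4969 / 2795.85) = 5.914

5.914


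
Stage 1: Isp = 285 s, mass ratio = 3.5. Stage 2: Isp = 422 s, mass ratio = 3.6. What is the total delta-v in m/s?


dV1 = 285 * 9.81 * ln(3.5) = 3502.5 m/s
dV2 = 422 * 9.81 * ln(3.6) = 5302.8 m/s
Total dV = 3502.5 + 5302.8 = 8805.3 m/s ~ 8805 m/s

8805 m/s


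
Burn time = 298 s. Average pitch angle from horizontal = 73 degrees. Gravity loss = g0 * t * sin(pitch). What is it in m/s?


GL = 9.81 * 298 * sin(73 deg) = 2796 m/s

2796 m/s


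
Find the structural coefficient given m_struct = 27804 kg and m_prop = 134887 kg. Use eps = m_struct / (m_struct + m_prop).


eps = 27804 / (27804 + 134887) = 0.1709

0.1709


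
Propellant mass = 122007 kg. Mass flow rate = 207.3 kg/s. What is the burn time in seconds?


tb = 122007 / 207.3 = 588.6 s

588.6 s


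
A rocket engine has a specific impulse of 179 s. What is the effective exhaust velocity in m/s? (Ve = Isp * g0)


Ve = Isp * g0 = 179 * 9.81 = 1756.0 m/s

1756.0 m/s


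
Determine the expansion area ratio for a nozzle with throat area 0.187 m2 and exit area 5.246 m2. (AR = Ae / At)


AR = 5.246 / 0.187 = 28.1

28.1


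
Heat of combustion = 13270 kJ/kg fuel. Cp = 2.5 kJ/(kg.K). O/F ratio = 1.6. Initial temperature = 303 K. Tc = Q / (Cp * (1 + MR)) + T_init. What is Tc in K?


Tc = 13270 / (2.5 * (1 + 1.6)) + 303 = 2345 K

2345 K


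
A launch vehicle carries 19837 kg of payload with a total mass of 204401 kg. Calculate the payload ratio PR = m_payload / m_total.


PR = 19837 / 204401 = 0.097

0.097


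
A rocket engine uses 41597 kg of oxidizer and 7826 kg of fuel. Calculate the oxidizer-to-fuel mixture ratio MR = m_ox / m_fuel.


MR = 41597 / 7826 = 5.32

5.32


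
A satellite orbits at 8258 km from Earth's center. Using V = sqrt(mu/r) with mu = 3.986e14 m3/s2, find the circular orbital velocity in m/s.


V = sqrt(3.986e14 / 8258000) = 6948 m/s

6948 m/s


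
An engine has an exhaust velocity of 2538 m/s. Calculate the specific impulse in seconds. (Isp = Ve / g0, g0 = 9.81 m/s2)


Isp = Ve / g0 = 2538 / 9.81 = 258.7 s

258.7 s


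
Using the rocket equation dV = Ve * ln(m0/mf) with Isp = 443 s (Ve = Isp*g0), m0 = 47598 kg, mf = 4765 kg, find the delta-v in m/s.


Ve = 443 * 9.81 = 4345.83 m/s
dV = 4345.83 * ln(47598/4765) = 10002 m/s

10002 m/s


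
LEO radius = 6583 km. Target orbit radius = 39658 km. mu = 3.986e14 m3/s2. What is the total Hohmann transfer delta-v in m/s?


V1 = sqrt(mu/r1) = 7781.38 m/s
dV1 = V1*(sqrt(2*r2/(r1+r2)) - 1) = 2409.78 m/s
V2 = sqrt(mu/r2) = 3170.32 m/s
dV2 = V2*(1 - sqrt(2*r1/(r1+r2))) = 1478.65 m/s
Total dV = 3888 m/s

3888 m/s


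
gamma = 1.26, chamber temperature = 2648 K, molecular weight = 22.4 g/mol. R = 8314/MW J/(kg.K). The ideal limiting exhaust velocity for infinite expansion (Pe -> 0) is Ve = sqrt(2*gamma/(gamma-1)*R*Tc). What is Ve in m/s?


R = 8314 / 22.4 = 371.16 J/(kg.K)
Ve = sqrt(2 * 1.26 / (1.26 - 1) * 371.16 * 2648) = 3086 m/s

3086 m/s


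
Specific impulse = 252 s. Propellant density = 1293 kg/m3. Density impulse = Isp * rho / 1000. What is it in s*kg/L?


rho*Isp = 252 * 1293 / 1000 = 326 s*kg/L

326 s*kg/L


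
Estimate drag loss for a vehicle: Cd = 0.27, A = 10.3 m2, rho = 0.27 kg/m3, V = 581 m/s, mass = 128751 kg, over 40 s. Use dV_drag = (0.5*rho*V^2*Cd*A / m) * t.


D = 0.5 * 0.27 * 581^2 * 0.27 * 10.3 = 126732.21 N
a = 126732.21 / 128751 = 0.9843 m/s2
dV = 0.9843 * 40 = 39.4 m/s

39.4 m/s


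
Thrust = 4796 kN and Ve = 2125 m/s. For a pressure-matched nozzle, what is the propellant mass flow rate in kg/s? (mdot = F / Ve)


mdot = F / Ve = 4796000 / 2125 = 2256.9 kg/s

2256.9 kg/s


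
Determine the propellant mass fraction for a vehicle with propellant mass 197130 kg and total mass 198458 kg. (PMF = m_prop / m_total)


PMF = 197130 / 198458 = 0.993

0.993


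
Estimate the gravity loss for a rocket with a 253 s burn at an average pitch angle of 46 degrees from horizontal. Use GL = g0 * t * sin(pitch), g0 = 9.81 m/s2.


GL = 9.81 * 253 * sin(46 deg) = 1785 m/s

1785 m/s


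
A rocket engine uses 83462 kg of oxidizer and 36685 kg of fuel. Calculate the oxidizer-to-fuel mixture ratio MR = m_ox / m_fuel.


MR = 83462 / 36685 = 2.28

2.28


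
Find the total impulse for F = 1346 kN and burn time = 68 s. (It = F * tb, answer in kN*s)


It = 1346 * 68 = 91528 kN*s

91528 kN*s


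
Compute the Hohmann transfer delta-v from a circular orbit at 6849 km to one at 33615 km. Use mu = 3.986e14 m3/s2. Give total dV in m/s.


V1 = sqrt(mu/r1) = 7628.78 m/s
dV1 = V1*(sqrt(2*r2/(r1+r2)) - 1) = 2204.59 m/s
V2 = sqrt(mu/r2) = 3443.52 m/s
dV2 = V2*(1 - sqrt(2*r1/(r1+r2))) = 1439.98 m/s
Total dV = 3645 m/s

3645 m/s


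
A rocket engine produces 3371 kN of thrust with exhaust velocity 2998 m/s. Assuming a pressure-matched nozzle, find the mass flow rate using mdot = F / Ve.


mdot = F / Ve = 3371000 / 2998 = 1124.4 kg/s

1124.4 kg/s


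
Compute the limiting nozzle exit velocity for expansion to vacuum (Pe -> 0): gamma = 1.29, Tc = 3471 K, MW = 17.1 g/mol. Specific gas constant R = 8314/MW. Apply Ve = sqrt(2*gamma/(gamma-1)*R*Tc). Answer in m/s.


R = 8314 / 17.1 = 486.2 J/(kg.K)
Ve = sqrt(2 * 1.29 / (1.29 - 1) * 486.2 * 3471) = 3875 m/s

3875 m/s


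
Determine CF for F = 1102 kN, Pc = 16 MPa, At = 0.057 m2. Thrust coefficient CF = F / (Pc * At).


CF = 1102000 / (16e6 * 0.057) = 1.21

1.21


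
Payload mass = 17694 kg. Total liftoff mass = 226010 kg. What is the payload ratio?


PR = 17694 / 226010 = 0.0783

0.0783


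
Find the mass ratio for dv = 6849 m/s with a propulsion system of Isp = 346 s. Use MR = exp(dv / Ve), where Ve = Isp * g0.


Ve = 346 * 9.81 = 3394.26 m/s
MR = exp(6849 / 3394.26) = 7.522

7.522


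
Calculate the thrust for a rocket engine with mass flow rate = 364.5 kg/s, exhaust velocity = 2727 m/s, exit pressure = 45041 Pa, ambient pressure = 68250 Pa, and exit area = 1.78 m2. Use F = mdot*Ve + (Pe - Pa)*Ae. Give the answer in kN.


F = 364.5 * 2727 + (45041 - 68250) * 1.78 = 952679.0 N = 952.7 kN

952.7 kN


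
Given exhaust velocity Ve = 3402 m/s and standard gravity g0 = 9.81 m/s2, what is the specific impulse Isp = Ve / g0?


Isp = Ve / g0 = 3402 / 9.81 = 346.8 s

346.8 s


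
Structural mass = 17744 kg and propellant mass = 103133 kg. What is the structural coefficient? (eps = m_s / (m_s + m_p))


eps = 17744 / (17744 + 103133) = 0.1468

0.1468


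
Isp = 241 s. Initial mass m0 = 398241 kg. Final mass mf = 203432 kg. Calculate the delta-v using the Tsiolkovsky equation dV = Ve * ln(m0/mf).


Ve = 241 * 9.81 = 2364.21 m/s
dV = 2364.21 * ln(398241/203432) = 1588 m/s

1588 m/s


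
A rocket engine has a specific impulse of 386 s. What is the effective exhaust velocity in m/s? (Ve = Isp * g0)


Ve = Isp * g0 = 386 * 9.81 = 3786.7 m/s

3786.7 m/s


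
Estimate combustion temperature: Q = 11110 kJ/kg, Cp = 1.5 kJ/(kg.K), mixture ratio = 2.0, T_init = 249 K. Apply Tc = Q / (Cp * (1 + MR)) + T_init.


Tc = 11110 / (1.5 * (1 + 2.0)) + 249 = 2718 K

2718 K


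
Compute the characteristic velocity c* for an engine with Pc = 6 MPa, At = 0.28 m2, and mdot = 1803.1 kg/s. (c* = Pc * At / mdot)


c* = 6e6 * 0.28 / 1803.1 = 932 m/s

932 m/s


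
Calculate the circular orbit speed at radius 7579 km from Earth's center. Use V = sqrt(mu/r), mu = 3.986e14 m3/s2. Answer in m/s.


V = sqrt(3.986e14 / 7579000) = 7252 m/s

7252 m/s


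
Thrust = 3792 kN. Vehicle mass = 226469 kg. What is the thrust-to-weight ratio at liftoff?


TWR = 3792000 / (226469 * 9.81) = 1.71

1.71


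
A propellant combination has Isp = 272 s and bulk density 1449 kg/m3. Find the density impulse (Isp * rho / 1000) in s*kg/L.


rho*Isp = 272 * 1449 / 1000 = 394 s*kg/L

394 s*kg/L


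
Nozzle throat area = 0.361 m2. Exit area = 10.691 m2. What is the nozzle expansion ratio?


AR = 10.691 / 0.361 = 29.6

29.6


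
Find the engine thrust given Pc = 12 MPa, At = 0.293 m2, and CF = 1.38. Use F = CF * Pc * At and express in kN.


F = 1.38 * 12e6 * 0.293 = 4.8521e+06 N = 4852.1 kN

4852.1 kN


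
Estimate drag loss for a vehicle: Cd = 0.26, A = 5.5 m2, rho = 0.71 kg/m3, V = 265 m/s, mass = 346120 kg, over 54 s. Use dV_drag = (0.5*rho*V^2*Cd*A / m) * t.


D = 0.5 * 0.71 * 265^2 * 0.26 * 5.5 = 35649.72 N
a = 35649.72 / 346120 = 0.103 m/s2
dV = 0.103 * 54 = 5.6 m/s

5.6 m/s


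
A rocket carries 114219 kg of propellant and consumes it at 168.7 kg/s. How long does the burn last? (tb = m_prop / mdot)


tb = 114219 / 168.7 = 677.1 s

677.1 s


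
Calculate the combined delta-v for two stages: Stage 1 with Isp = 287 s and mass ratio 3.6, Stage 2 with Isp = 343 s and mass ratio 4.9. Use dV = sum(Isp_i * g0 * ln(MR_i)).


dV1 = 287 * 9.81 * ln(3.6) = 3606.4 m/s
dV2 = 343 * 9.81 * ln(4.9) = 5347.5 m/s
Total dV = 3606.4 + 5347.5 = 8953.9 m/s ~ 8954 m/s

8954 m/s


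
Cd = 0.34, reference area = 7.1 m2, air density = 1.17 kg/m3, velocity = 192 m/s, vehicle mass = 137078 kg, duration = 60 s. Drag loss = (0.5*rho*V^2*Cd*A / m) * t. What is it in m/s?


D = 0.5 * 1.17 * 192^2 * 0.34 * 7.1 = 52058.97 N
a = 52058.97 / 137078 = 0.3798 m/s2
dV = 0.3798 * 60 = 22.8 m/s

22.8 m/s


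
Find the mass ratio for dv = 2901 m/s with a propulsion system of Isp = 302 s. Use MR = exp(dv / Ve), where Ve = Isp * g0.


Ve = 302 * 9.81 = 2962.62 m/s
MR = exp(2901 / 2962.62) = 2.662

2.662


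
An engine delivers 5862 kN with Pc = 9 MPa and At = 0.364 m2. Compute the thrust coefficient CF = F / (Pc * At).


CF = 5862000 / (9e6 * 0.364) = 1.79

1.79


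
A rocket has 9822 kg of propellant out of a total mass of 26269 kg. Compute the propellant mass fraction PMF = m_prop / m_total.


PMF = 9822 / 26269 = 0.374

0.374


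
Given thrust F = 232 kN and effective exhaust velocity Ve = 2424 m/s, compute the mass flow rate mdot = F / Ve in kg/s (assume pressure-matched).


mdot = F / Ve = 232000 / 2424 = 95.7 kg/s

95.7 kg/s


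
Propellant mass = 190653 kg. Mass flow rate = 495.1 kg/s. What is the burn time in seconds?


tb = 190653 / 495.1 = 385.1 s

385.1 s


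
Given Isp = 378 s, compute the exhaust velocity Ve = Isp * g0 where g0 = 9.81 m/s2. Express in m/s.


Ve = Isp * g0 = 378 * 9.81 = 3708.2 m/s

3708.2 m/s


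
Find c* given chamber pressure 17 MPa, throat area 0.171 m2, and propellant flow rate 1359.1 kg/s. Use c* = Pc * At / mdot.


c* = 17e6 * 0.171 / 1359.1 = 2139 m/s

2139 m/s


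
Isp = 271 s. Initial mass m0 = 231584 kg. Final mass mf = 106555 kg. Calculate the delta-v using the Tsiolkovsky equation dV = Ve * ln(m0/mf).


Ve = 271 * 9.81 = 2658.51 m/s
dV = 2658.51 * ln(231584/106555) = 2064 m/s

2064 m/s


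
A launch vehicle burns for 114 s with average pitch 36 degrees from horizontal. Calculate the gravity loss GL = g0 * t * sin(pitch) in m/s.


GL = 9.81 * 114 * sin(36 deg) = 657 m/s

657 m/s


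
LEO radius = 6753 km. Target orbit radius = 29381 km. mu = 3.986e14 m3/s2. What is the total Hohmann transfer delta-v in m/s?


V1 = sqrt(mu/r1) = 7682.81 m/s
dV1 = V1*(sqrt(2*r2/(r1+r2)) - 1) = 2114.58 m/s
V2 = sqrt(mu/r2) = 3683.29 m/s
dV2 = V2*(1 - sqrt(2*r1/(r1+r2))) = 1431.43 m/s
Total dV = 3546 m/s

3546 m/s


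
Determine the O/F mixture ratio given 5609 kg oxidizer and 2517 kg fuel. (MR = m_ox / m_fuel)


MR = 5609 / 2517 = 2.23

2.23


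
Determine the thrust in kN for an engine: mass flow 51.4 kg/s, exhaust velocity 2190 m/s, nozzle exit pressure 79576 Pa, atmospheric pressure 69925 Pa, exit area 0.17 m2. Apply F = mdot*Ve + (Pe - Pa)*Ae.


F = 51.4 * 2190 + (79576 - 69925) * 0.17 = 114207.0 N = 114.2 kN

114.2 kN


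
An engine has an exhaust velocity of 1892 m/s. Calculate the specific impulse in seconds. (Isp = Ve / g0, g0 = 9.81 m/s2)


Isp = Ve / g0 = 1892 / 9.81 = 192.9 s

192.9 s


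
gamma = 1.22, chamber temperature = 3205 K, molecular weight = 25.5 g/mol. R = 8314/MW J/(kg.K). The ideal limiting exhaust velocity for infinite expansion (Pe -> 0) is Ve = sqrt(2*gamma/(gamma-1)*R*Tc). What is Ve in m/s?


R = 8314 / 25.5 = 326.04 J/(kg.K)
Ve = sqrt(2 * 1.22 / (1.22 - 1) * 326.04 * 3205) = 3404 m/s

3404 m/s


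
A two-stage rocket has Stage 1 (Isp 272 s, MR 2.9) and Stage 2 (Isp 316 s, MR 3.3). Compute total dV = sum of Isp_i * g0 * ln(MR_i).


dV1 = 272 * 9.81 * ln(2.9) = 2841.0 m/s
dV2 = 316 * 9.81 * ln(3.3) = 3701.1 m/s
Total dV = 2841.0 + 3701.1 = 6542.1 m/s ~ 6542 m/s

6542 m/s


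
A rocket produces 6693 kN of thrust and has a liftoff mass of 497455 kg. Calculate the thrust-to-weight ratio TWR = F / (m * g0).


TWR = 6693000 / (497455 * 9.81) = 1.37

1.37


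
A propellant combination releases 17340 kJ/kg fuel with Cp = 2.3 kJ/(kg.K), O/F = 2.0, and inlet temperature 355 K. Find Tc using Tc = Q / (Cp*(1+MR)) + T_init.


Tc = 17340 / (2.3 * (1 + 2.0)) + 355 = 2868 K

2868 K


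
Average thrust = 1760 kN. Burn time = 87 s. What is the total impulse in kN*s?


It = 1760 * 87 = 153120 kN*s

153120 kN*s


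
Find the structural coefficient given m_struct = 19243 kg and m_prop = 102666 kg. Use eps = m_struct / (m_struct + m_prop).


eps = 19243 / (19243 + 102666) = 0.1578

0.1578


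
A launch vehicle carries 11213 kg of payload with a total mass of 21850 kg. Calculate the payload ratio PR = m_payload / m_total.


PR = 11213 / 21850 = 0.5132

0.5132


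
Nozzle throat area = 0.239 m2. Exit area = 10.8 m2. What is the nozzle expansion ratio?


AR = 10.8 / 0.239 = 45.2

45.2


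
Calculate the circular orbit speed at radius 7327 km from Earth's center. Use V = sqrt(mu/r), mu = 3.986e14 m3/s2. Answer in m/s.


V = sqrt(3.986e14 / 7327000) = 7376 m/s

7376 m/s


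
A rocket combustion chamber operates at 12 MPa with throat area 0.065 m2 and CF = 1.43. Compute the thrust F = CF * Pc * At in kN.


F = 1.43 * 12e6 * 0.065 = 1.1154e+06 N = 1115.4 kN

1115.4 kN


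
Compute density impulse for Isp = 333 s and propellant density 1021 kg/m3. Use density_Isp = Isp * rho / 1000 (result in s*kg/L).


rho*Isp = 333 * 1021 / 1000 = 340 s*kg/L

340 s*kg/L


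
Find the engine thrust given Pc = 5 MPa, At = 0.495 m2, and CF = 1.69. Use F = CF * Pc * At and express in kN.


F = 1.69 * 5e6 * 0.495 = 4.1828e+06 N = 4182.8 kN

4182.8 kN


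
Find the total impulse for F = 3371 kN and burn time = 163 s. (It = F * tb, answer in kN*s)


It = 3371 * 163 = 549473 kN*s

549473 kN*s


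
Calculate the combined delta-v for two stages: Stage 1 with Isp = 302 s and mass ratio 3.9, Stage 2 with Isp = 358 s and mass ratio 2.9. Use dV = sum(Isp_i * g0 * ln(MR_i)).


dV1 = 302 * 9.81 * ln(3.9) = 4032.1 m/s
dV2 = 358 * 9.81 * ln(2.9) = 3739.2 m/s
Total dV = 4032.1 + 3739.2 = 7771.3 m/s ~ 7771 m/s

7771 m/s


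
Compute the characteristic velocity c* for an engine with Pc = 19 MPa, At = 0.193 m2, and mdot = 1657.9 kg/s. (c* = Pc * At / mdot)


c* = 19e6 * 0.193 / 1657.9 = 2212 m/s

2212 m/s


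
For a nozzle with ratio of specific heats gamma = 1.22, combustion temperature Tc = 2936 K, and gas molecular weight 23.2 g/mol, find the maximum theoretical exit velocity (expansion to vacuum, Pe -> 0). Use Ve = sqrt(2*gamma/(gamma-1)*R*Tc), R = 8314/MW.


R = 8314 / 23.2 = 358.36 J/(kg.K)
Ve = sqrt(2 * 1.22 / (1.22 - 1) * 358.36 * 2936) = 3416 m/s

3416 m/s


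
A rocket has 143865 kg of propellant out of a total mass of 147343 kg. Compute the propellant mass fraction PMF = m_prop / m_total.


PMF = 143865 / 147343 = 0.976

0.976


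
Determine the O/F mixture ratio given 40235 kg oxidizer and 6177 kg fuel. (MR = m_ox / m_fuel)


MR = 40235 / 6177 = 6.51

6.51


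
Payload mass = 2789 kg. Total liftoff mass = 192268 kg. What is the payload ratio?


PR = 2789 / 192268 = 0.0145

0.0145


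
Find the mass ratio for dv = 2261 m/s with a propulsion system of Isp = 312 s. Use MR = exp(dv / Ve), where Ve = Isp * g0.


Ve = 312 * 9.81 = 3060.72 m/s
MR = exp(2261 / 3060.72) = 2.093

2.093


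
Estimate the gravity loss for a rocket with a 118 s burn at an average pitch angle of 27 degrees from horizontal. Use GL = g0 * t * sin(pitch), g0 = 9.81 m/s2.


GL = 9.81 * 118 * sin(27 deg) = 526 m/s

526 m/s


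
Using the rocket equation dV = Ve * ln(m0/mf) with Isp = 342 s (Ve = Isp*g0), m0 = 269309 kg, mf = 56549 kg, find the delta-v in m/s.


Ve = 342 * 9.81 = 3355.02 m/s
dV = 3355.02 * ln(269309/56549) = 5236 m/s

5236 m/s


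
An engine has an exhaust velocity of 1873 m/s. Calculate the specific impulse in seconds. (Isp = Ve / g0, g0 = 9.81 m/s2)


Isp = Ve / g0 = 1873 / 9.81 = 190.9 s

190.9 s


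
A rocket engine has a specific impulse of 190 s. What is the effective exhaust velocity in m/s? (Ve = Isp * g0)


Ve = Isp * g0 = 190 * 9.81 = 1863.9 m/s

1863.9 m/s


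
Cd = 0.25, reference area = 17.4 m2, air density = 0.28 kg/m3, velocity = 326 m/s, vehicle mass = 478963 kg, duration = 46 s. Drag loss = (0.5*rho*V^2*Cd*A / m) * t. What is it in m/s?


D = 0.5 * 0.28 * 326^2 * 0.25 * 17.4 = 64722.08 N
a = 64722.08 / 478963 = 0.1351 m/s2
dV = 0.1351 * 46 = 6.2 m/s

6.2 m/s


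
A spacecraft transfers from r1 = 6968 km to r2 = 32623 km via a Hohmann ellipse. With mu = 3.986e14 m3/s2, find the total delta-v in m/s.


V1 = sqrt(mu/r1) = 7563.36 m/s
dV1 = V1*(sqrt(2*r2/(r1+r2)) - 1) = 2146.06 m/s
V2 = sqrt(mu/r2) = 3495.48 m/s
dV2 = V2*(1 - sqrt(2*r1/(r1+r2))) = 1421.63 m/s
Total dV = 3568 m/s

3568 m/s


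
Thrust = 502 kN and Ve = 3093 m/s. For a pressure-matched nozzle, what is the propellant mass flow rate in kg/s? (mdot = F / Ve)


mdot = F / Ve = 502000 / 3093 = 162.3 kg/s

162.3 kg/s


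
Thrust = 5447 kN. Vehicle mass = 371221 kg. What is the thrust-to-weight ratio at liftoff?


TWR = 5447000 / (371221 * 9.81) = 1.5

1.5


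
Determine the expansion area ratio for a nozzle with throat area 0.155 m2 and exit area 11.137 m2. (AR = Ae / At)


AR = 11.137 / 0.155 = 71.9

71.9


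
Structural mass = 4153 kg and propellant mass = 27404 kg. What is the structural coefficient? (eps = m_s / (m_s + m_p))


eps = 4153 / (4153 + 27404) = 0.1316

0.1316


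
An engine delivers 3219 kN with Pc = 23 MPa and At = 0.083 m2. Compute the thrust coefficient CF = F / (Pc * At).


CF = 3219000 / (23e6 * 0.083) = 1.69

1.69


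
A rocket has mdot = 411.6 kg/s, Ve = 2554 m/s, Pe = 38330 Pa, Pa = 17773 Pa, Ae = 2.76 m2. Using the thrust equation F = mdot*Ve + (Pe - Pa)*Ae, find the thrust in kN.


F = 411.6 * 2554 + (38330 - 17773) * 2.76 = 1.1080e+06 N = 1108.0 kN

1108.0 kN


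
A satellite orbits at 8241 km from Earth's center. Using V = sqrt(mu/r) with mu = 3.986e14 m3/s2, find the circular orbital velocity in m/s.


V = sqrt(3.986e14 / 8241000) = 6955 m/s

6955 m/s


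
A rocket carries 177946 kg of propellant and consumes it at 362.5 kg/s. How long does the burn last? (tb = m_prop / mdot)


tb = 177946 / 362.5 = 490.9 s

490.9 s


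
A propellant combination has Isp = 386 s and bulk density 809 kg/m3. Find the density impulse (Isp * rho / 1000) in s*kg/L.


rho*Isp = 386 * 809 / 1000 = 312 s*kg/L

312 s*kg/L


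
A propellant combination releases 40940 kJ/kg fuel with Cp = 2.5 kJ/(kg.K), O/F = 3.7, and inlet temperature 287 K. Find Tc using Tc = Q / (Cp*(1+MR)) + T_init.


Tc = 40940 / (2.5 * (1 + 3.7)) + 287 = 3771 K

3771 K


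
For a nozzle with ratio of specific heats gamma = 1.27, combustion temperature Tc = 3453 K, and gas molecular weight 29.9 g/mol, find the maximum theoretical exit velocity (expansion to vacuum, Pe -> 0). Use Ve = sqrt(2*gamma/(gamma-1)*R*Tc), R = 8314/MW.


R = 8314 / 29.9 = 278.06 J/(kg.K)
Ve = sqrt(2 * 1.27 / (1.27 - 1) * 278.06 * 3453) = 3005 m/s

3005 m/s


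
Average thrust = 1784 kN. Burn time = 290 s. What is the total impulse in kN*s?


It = 1784 * 290 = 517360 kN*s

517360 kN*s


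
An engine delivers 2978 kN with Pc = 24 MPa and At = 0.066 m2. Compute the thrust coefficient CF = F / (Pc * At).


CF = 2978000 / (24e6 * 0.066) = 1.88

1.88


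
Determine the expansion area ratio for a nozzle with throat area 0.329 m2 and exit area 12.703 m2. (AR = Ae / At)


AR = 12.703 / 0.329 = 38.6

38.6


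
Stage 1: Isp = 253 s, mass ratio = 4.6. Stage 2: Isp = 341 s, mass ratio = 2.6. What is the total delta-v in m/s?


dV1 = 253 * 9.81 * ln(4.6) = 3787.6 m/s
dV2 = 341 * 9.81 * ln(2.6) = 3196.4 m/s
Total dV = 3787.6 + 3196.4 = 6984.0 m/s ~ 6984 m/s

6984 m/s


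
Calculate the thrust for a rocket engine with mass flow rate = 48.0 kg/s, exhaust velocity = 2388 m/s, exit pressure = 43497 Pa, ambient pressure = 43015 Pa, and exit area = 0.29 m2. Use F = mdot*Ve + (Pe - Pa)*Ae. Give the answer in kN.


F = 48.0 * 2388 + (43497 - 43015) * 0.29 = 114764.0 N = 114.8 kN

114.8 kN


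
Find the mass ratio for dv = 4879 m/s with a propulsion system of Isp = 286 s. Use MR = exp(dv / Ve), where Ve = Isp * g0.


Ve = 286 * 9.81 = 2805.66 m/s
MR = exp(4879 / 2805.66) = 5.692

5.692


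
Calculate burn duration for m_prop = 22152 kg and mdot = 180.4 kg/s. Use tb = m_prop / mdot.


tb = 22152 / 180.4 = 122.8 s

122.8 s


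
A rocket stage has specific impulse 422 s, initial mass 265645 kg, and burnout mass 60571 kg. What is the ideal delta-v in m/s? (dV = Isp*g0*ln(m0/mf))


Ve = 422 * 9.81 = 4139.82 m/s
dV = 4139.82 * ln(265645/60571) = 6120 m/s

6120 m/s


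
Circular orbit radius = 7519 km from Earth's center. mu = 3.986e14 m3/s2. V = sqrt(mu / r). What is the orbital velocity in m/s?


V = sqrt(3.986e14 / 7519000) = 7281 m/s

7281 m/s


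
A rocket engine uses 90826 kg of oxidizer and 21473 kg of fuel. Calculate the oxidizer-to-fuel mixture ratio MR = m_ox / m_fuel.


MR = 90826 / 21473 = 4.23

4.23


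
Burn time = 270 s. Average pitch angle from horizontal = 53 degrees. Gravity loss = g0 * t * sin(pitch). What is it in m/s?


GL = 9.81 * 270 * sin(53 deg) = 2115 m/s

2115 m/s


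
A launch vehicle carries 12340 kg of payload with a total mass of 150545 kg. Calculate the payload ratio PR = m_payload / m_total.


PR = 12340 / 150545 = 0.082

0.082


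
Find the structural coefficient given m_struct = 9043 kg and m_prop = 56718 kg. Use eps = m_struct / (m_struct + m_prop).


eps = 9043 / (9043 + 56718) = 0.1375

0.1375


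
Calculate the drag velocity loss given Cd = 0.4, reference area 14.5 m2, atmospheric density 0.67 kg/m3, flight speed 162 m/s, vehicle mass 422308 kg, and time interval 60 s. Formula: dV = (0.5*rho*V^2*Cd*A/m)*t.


D = 0.5 * 0.67 * 162^2 * 0.4 * 14.5 = 50992.09 N
a = 50992.09 / 422308 = 0.1207 m/s2
dV = 0.1207 * 60 = 7.2 m/s

7.2 m/s


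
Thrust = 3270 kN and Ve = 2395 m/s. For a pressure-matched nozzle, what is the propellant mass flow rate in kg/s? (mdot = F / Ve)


mdot = F / Ve = 3270000 / 2395 = 1365.3 kg/s

1365.3 kg/s


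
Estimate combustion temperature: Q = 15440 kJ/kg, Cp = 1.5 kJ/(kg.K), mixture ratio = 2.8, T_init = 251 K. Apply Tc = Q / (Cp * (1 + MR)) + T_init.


Tc = 15440 / (1.5 * (1 + 2.8)) + 251 = 2960 K

2960 K


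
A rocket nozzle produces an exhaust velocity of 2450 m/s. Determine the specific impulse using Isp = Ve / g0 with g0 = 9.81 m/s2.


Isp = Ve / g0 = 2450 / 9.81 = 249.7 s

249.7 s


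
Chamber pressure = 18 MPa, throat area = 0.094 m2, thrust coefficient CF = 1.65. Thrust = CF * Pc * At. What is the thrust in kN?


F = 1.65 * 18e6 * 0.094 = 2.7918e+06 N = 2791.8 kN

2791.8 kN


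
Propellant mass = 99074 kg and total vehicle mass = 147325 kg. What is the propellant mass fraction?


PMF = 99074 / 147325 = 0.672

0.672


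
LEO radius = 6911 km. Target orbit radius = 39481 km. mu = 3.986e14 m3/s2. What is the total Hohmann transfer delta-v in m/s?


V1 = sqrt(mu/r1) = 7594.48 m/s
dV1 = V1*(sqrt(2*r2/(r1+r2)) - 1) = 2313.51 m/s
V2 = sqrt(mu/r2) = 3177.42 m/s
dV2 = V2*(1 - sqrt(2*r1/(r1+r2))) = 1443.06 m/s
Total dV = 3757 m/s

3757 m/s


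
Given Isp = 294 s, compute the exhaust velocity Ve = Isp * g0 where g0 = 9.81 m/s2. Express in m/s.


Ve = Isp * g0 = 294 * 9.81 = 2884.1 m/s

2884.1 m/s


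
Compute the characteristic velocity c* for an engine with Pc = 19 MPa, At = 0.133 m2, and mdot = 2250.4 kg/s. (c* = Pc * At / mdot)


c* = 19e6 * 0.133 / 2250.4 = 1123 m/s

1123 m/s


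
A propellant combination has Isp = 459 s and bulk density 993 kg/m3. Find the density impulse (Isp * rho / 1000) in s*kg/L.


rho*Isp = 459 * 993 / 1000 = 456 s*kg/L

456 s*kg/L


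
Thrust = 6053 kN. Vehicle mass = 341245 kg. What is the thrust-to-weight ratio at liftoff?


TWR = 6053000 / (341245 * 9.81) = 1.81

1.81


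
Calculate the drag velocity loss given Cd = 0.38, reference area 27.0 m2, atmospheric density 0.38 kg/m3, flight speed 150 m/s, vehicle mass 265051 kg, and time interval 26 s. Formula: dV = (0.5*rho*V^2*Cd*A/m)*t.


D = 0.5 * 0.38 * 150^2 * 0.38 * 27.0 = 43861.5 N
a = 43861.5 / 265051 = 0.1655 m/s2
dV = 0.1655 * 26 = 4.3 m/s

4.3 m/s


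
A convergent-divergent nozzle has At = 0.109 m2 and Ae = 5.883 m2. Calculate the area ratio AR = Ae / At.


AR = 5.883 / 0.109 = 54.0

54.0


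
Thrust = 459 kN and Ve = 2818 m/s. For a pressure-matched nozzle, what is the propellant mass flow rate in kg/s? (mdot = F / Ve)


mdot = F / Ve = 459000 / 2818 = 162.9 kg/s

162.9 kg/s


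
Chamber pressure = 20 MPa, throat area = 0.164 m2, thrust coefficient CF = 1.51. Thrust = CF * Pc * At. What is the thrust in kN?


F = 1.51 * 20e6 * 0.164 = 4.9528e+06 N = 4952.8 kN

4952.8 kN


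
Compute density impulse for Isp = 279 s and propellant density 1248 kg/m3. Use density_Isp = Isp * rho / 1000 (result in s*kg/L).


rho*Isp = 279 * 1248 / 1000 = 348 s*kg/L

348 s*kg/L


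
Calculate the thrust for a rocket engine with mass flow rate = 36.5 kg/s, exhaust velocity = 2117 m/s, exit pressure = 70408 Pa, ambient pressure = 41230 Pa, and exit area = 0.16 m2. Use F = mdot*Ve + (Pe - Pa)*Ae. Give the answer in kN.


F = 36.5 * 2117 + (70408 - 41230) * 0.16 = 81939.0 N = 81.9 kN

81.9 kN


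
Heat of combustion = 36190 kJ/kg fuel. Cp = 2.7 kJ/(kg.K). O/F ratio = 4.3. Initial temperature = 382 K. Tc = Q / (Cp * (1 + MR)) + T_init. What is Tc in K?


Tc = 36190 / (2.7 * (1 + 4.3)) + 382 = 2911 K

2911 K


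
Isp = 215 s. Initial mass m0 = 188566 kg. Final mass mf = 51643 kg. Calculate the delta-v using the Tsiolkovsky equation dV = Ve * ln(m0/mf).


Ve = 215 * 9.81 = 2109.15 m/s
dV = 2109.15 * ln(188566/51643) = 2732 m/s

2732 m/s


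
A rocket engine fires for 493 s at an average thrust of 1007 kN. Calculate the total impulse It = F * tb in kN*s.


It = 1007 * 493 = 496451 kN*s

496451 kN*s


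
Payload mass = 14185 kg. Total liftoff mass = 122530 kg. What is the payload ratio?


PR = 14185 / 122530 = 0.1158

0.1158


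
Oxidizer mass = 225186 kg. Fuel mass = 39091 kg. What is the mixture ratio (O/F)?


MR = 225186 / 39091 = 5.76

5.76


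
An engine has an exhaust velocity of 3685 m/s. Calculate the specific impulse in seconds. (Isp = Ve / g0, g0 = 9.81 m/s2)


Isp = Ve / g0 = 3685 / 9.81 = 375.6 s

375.6 s


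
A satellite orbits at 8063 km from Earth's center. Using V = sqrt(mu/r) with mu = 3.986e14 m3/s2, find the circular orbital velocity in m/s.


V = sqrt(3.986e14 / 8063000) = 7031 m/s

7031 m/s


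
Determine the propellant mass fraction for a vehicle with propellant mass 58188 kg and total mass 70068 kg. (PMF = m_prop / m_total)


PMF = 58188 / 70068 = 0.83

0.83


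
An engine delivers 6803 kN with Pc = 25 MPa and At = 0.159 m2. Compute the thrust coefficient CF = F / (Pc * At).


CF = 6803000 / (25e6 * 0.159) = 1.71

1.71


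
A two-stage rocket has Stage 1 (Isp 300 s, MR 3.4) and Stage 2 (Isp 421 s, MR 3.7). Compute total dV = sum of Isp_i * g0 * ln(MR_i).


dV1 = 300 * 9.81 * ln(3.4) = 3601.6 m/s
dV2 = 421 * 9.81 * ln(3.7) = 5403.4 m/s
Total dV = 3601.6 + 5403.4 = 9005.0 m/s ~ 9005 m/s

9005 m/s


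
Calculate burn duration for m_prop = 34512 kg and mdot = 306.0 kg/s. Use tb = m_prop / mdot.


tb = 34512 / 306.0 = 112.8 s

112.8 s


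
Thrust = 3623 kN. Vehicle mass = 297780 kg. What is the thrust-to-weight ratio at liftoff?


TWR = 3623000 / (297780 * 9.81) = 1.24

1.24


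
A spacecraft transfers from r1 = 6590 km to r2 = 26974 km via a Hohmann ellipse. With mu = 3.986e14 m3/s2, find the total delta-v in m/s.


V1 = sqrt(mu/r1) = 7777.25 m/s
dV1 = V1*(sqrt(2*r2/(r1+r2)) - 1) = 2082.75 m/s
V2 = sqrt(mu/r2) = 3844.11 m/s
dV2 = V2*(1 - sqrt(2*r1/(r1+r2))) = 1435.22 m/s
Total dV = 3518 m/s

3518 m/s


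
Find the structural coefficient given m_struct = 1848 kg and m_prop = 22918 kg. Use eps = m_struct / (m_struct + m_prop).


eps = 1848 / (1848 + 22918) = 0.0746

0.0746


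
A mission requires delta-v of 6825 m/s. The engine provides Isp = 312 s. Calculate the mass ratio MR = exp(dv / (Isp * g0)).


Ve = 312 * 9.81 = 3060.72 m/s
MR = exp(6825 / 3060.72) = 9.299

9.299


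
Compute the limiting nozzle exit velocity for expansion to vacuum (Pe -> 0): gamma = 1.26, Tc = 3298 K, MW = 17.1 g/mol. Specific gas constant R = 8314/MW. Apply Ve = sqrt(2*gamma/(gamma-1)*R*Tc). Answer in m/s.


R = 8314 / 17.1 = 486.2 J/(kg.K)
Ve = sqrt(2 * 1.26 / (1.26 - 1) * 486.2 * 3298) = 3942 m/s

3942 m/s


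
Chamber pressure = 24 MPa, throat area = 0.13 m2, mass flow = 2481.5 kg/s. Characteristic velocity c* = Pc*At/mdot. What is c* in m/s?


c* = 24e6 * 0.13 / 2481.5 = 1257 m/s

1257 m/s


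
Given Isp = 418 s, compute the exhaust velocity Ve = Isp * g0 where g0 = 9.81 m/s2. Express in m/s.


Ve = Isp * g0 = 418 * 9.81 = 4100.6 m/s

4100.6 m/s


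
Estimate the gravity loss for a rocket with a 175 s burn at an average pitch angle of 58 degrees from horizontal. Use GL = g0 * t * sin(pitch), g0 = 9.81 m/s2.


GL = 9.81 * 175 * sin(58 deg) = 1456 m/s

1456 m/s


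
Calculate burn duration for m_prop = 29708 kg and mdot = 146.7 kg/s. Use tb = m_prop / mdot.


tb = 29708 / 146.7 = 202.5 s

202.5 s


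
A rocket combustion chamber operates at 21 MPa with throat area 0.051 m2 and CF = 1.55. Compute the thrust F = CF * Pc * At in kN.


F = 1.55 * 21e6 * 0.051 = 1.6600e+06 N = 1660.0 kN

1660.0 kN


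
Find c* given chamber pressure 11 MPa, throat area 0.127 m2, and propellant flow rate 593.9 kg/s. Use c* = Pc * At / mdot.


c* = 11e6 * 0.127 / 593.9 = 2352 m/s

2352 m/s


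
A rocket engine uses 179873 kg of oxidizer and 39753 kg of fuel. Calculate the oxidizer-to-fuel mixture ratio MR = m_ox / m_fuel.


MR = 179873 / 39753 = 4.52

4.52


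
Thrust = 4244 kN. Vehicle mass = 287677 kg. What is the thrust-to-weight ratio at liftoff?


TWR = 4244000 / (287677 * 9.81) = 1.5

1.5


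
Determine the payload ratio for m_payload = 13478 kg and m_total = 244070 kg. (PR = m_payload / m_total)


PR = 13478 / 244070 = 0.0552

0.0552


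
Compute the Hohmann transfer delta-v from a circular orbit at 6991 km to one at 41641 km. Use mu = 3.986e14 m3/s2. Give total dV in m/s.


V1 = sqrt(mu/r1) = 7550.9 m/s
dV1 = V1*(sqrt(2*r2/(r1+r2)) - 1) = 2330.38 m/s
V2 = sqrt(mu/r2) = 3093.91 m/s
dV2 = V2*(1 - sqrt(2*r1/(r1+r2))) = 1434.97 m/s
Total dV = 3765 m/s

3765 m/s


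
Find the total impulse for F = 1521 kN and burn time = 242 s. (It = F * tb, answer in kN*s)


It = 1521 * 242 = 368082 kN*s

368082 kN*s


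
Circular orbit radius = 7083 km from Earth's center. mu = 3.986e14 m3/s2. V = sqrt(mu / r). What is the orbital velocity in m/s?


V = sqrt(3.986e14 / 7083000) = 7502 m/s

7502 m/s


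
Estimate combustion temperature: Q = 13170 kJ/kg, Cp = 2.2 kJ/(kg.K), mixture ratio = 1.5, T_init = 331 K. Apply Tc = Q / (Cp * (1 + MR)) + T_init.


Tc = 13170 / (2.2 * (1 + 1.5)) + 331 = 2726 K

2726 K


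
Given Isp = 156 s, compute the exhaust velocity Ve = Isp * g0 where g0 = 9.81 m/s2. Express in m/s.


Ve = Isp * g0 = 156 * 9.81 = 1530.4 m/s

1530.4 m/s


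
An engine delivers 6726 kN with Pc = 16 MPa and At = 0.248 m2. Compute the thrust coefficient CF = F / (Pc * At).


CF = 6726000 / (16e6 * 0.248) = 1.7

1.7


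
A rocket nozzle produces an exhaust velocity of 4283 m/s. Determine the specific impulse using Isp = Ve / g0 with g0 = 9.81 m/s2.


Isp = Ve / g0 = 4283 / 9.81 = 436.6 s

436.6 s


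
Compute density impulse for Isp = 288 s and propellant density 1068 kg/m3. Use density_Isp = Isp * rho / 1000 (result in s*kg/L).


rho*Isp = 288 * 1068 / 1000 = 308 s*kg/L

308 s*kg/L


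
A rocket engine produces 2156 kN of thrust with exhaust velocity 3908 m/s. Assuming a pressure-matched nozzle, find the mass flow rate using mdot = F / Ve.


mdot = F / Ve = 2156000 / 3908 = 551.7 kg/s

551.7 kg/s


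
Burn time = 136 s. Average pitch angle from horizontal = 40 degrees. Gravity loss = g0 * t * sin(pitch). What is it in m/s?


GL = 9.81 * 136 * sin(40 deg) = 858 m/s

858 m/s


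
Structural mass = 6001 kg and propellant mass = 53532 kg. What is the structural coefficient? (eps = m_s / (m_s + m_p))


eps = 6001 / (6001 + 53532) = 0.1008

0.1008


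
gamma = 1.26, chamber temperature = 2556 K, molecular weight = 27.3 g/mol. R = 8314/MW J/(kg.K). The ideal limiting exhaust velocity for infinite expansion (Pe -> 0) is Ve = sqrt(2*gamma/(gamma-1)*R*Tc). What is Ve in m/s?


R = 8314 / 27.3 = 304.54 J/(kg.K)
Ve = sqrt(2 * 1.26 / (1.26 - 1) * 304.54 * 2556) = 2747 m/s

2747 m/s


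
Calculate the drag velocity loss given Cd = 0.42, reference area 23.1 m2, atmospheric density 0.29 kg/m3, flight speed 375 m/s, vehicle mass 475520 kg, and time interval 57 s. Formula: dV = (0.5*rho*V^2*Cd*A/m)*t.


D = 0.5 * 0.29 * 375^2 * 0.42 * 23.1 = 197829.84 N
a = 197829.84 / 475520 = 0.416 m/s2
dV = 0.416 * 57 = 23.7 m/s

23.7 m/s


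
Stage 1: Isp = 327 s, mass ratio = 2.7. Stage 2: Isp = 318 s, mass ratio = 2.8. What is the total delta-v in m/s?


dV1 = 327 * 9.81 * ln(2.7) = 3186.2 m/s
dV2 = 318 * 9.81 * ln(2.8) = 3212.0 m/s
Total dV = 3186.2 + 3212.0 = 6398.2 m/s ~ 6398 m/s

6398 m/s


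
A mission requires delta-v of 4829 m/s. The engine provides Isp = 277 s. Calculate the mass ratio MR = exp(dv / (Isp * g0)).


Ve = 277 * 9.81 = 2717.37 m/s
MR = exp(4829 / 2717.37) = 5.913

5.913


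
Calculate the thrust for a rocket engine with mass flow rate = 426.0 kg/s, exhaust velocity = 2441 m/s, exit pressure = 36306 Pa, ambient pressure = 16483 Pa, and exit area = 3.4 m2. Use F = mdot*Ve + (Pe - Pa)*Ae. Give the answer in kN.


F = 426.0 * 2441 + (36306 - 16483) * 3.4 = 1.1073e+06 N = 1107.3 kN

1107.3 kN


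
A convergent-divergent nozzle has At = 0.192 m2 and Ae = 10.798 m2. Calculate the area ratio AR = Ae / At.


AR = 10.798 / 0.192 = 56.2

56.2


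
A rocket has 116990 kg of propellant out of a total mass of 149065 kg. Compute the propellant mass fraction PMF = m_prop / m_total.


PMF = 116990 / 149065 = 0.785

0.785


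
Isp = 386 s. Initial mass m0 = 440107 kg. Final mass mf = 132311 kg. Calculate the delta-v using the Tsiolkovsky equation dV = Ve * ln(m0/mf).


Ve = 386 * 9.81 = 3786.66 m/s
dV = 3786.66 * ln(440107/132311) = 4551 m/s

4551 m/s


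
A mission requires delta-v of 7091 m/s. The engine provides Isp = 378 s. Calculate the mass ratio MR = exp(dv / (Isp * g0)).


Ve = 378 * 9.81 = 3708.18 m/s
MR = exp(7091 / 3708.18) = 6.768

6.768


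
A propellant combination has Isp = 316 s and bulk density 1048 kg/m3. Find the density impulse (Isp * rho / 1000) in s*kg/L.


rho*Isp = 316 * 1048 / 1000 = 331 s*kg/L

331 s*kg/L


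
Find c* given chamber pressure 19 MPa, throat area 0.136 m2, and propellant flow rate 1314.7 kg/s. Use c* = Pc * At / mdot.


c* = 19e6 * 0.136 / 1314.7 = 1965 m/s

1965 m/s


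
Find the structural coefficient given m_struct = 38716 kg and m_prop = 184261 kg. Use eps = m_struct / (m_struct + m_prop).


eps = 38716 / (38716 + 184261) = 0.1736

0.1736


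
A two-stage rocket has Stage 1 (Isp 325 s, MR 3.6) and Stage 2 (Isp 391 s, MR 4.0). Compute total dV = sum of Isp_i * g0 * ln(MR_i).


dV1 = 325 * 9.81 * ln(3.6) = 4083.9 m/s
dV2 = 391 * 9.81 * ln(4.0) = 5317.4 m/s
Total dV = 4083.9 + 5317.4 = 9401.3 m/s ~ 9401 m/s

9401 m/s


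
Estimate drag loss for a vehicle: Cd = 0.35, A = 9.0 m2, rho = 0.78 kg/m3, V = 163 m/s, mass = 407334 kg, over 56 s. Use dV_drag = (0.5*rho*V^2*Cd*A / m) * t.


D = 0.5 * 0.78 * 163^2 * 0.35 * 9.0 = 32640.02 N
a = 32640.02 / 407334 = 0.0801 m/s2
dV = 0.0801 * 56 = 4.5 m/s

4.5 m/s


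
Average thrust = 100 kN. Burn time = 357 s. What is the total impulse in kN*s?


It = 100 * 357 = 35700 kN*s

35700 kN*s


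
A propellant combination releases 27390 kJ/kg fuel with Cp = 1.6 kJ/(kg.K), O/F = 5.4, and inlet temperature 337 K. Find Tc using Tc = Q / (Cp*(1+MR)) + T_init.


Tc = 27390 / (1.6 * (1 + 5.4)) + 337 = 3012 K

3012 K


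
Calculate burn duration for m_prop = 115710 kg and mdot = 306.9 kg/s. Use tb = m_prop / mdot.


tb = 115710 / 306.9 = 377.0 s

377.0 s


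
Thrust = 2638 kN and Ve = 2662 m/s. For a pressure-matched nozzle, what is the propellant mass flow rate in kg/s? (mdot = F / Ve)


mdot = F / Ve = 2638000 / 2662 = 991.0 kg/s

991.0 kg/s


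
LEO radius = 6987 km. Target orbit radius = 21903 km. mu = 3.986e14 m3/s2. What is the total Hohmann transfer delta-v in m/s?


V1 = sqrt(mu/r1) = 7553.07 m/s
dV1 = V1*(sqrt(2*r2/(r1+r2)) - 1) = 1747.65 m/s
V2 = sqrt(mu/r2) = 4265.96 m/s
dV2 = V2*(1 - sqrt(2*r1/(r1+r2))) = 1299.06 m/s
Total dV = 3047 m/s

3047 m/s


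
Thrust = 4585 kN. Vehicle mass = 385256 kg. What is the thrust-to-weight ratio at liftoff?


TWR = 4585000 / (385256 * 9.81) = 1.21

1.21


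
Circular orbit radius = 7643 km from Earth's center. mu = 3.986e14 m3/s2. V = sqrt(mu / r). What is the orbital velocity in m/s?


V = sqrt(3.986e14 / 7643000) = 7222 m/s

7222 m/s


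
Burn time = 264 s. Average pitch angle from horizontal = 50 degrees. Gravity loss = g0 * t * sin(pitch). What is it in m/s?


GL = 9.81 * 264 * sin(50 deg) = 1984 m/s

1984 m/s


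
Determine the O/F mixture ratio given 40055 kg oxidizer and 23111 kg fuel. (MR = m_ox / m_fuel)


MR = 40055 / 23111 = 1.73

1.73


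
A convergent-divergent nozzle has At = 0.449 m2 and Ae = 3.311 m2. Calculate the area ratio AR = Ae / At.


AR = 3.311 / 0.449 = 7.4

7.4


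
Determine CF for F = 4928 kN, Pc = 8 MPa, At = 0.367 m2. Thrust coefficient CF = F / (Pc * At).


CF = 4928000 / (8e6 * 0.367) = 1.68

1.68


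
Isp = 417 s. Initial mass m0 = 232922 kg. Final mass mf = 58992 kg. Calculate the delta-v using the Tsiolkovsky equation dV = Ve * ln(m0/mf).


Ve = 417 * 9.81 = 4090.77 m/s
dV = 4090.77 * ln(232922/58992) = 5618 m/s

5618 m/s


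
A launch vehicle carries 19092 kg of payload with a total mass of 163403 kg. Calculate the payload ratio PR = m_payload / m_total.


PR = 19092 / 163403 = 0.1168

0.1168


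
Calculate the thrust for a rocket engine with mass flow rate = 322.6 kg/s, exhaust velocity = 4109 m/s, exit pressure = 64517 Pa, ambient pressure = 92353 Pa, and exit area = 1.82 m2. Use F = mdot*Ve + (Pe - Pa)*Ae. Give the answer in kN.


F = 322.6 * 4109 + (64517 - 92353) * 1.82 = 1.2749e+06 N = 1274.9 kN

1274.9 kN


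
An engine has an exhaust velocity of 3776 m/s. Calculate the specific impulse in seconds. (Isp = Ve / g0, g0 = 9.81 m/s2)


Isp = Ve / g0 = 3776 / 9.81 = 384.9 s

384.9 s
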